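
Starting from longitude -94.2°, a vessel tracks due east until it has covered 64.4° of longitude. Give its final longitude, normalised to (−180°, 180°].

-29.8°

Start at -94.2°; shift +64.4° → -29.8°.
-29.8° already lies in (−180°, 180°].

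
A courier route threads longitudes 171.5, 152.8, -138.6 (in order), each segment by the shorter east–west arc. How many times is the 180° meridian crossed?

Leg 1: +171.5° → +152.8°, shortest Δλ = -18.7° (west) — does not cross 180°.
Leg 2: +152.8° → -138.6°, shortest Δλ = 68.6° (east) — crosses 180°.
Total crossings: 1.

1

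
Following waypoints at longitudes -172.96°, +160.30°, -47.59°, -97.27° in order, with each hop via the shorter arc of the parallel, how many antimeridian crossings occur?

2

Leg 1: -172.96° → +160.30°, shortest Δλ = -26.74° (west) — crosses 180°.
Leg 2: +160.30° → -47.59°, shortest Δλ = 152.11° (east) — crosses 180°.
Leg 3: -47.59° → -97.27°, shortest Δλ = -49.68° (west) — does not cross 180°.
Total crossings: 2.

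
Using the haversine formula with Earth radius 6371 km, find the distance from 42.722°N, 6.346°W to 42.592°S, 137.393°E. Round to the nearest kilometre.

Δλ = 137.393 − -6.346 = 143.739°.
Δφ = -42.592 − 42.722 = -85.314°.
a = sin²(Δφ/2) + cos φ₁ · cos φ₂ · sin²(Δλ/2) = 0.947626.
c = 2·atan2(√a, √(1−a)) = 2.67979 rad → d = 6371·c ≈ 17072.96 km.

17073 km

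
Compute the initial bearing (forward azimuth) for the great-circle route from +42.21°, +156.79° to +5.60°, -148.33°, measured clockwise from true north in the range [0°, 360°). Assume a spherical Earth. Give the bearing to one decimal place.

Δλ = -148.33 − 156.79 = -305.12°; wrapped into (−180°, 180°]: 54.88°.
θ = atan2( sin Δλ · cos φ₂ , cos φ₁ · sin φ₂ − sin φ₁ · cos φ₂ · cos Δλ )
  = atan2(0.81405, -0.31239) = 110.994° → normalised to [0°, 360°): 110.994°.

111.0°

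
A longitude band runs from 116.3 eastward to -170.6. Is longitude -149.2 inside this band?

No

Band width going east from +116.3° to -170.6°: ((-170.6 − 116.3) mod 360) = 73.1°.
Offset of -149.2° east of the west edge: ((-149.2 − 116.3) mod 360) = 94.5°.
94.5° > 73.1° ⇒ outside.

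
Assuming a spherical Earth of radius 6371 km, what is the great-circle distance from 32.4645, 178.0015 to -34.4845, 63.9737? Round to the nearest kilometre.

Δλ = 63.9737 − 178.0015 = -114.0278°.
Δφ = -34.4845 − 32.4645 = -66.9490°.
a = sin²(Δφ/2) + cos φ₁ · cos φ₂ · sin²(Δλ/2) = 0.793547.
c = 2·atan2(√a, √(1−a)) = 2.19826 rad → d = 6371·c ≈ 14005.11 km.

14005 km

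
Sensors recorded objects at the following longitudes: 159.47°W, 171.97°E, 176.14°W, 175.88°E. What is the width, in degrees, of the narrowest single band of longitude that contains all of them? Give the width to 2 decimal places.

28.56°

Sort the longitudes: -176.14°, -159.47°, +171.97°, +175.88°.
Eastward gaps between consecutive values (wrapping around): 16.67°, 331.44°, 3.91°, 7.98°.
Largest gap = 331.44° ⇒ minimal covering band is its complement: 360° − 331.44° = 28.56°.
Band runs from +171.97° eastward to -159.47°, crossing the antimeridian.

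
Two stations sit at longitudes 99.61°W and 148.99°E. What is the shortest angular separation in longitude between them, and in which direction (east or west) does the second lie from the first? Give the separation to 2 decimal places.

111.40° west

Raw difference: 148.99 − -99.61 = 248.6°.
Normalise into (−180°, 180°]: 248.6° − 360° = -111.4°.
Negative ⇒ the second point lies to the west; separation 111.40°.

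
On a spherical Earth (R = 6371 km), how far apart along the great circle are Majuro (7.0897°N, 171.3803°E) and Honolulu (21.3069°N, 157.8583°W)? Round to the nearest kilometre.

Δλ = -157.8583 − 171.3803 = -329.2386°; wrapped into (−180°, 180°]: 30.7614°.
Δφ = 21.3069 − 7.0897 = 14.2172°.
a = sin²(Δφ/2) + cos φ₁ · cos φ₂ · sin²(Δλ/2) = 0.080352.
c = 2·atan2(√a, √(1−a)) = 0.57481 rad → d = 6371·c ≈ 3662.12 km.

3662 km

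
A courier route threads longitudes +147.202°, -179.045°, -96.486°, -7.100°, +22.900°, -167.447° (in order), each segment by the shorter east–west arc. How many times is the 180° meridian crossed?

2

Leg 1: +147.202° → -179.045°, shortest Δλ = 33.753° (east) — crosses 180°.
Leg 2: -179.045° → -96.486°, shortest Δλ = 82.559° (east) — does not cross 180°.
Leg 3: -96.486° → -7.100°, shortest Δλ = 89.386° (east) — does not cross 180°.
Leg 4: -7.100° → +22.900°, shortest Δλ = 30.0° (east) — does not cross 180°.
Leg 5: +22.900° → -167.447°, shortest Δλ = 169.653° (east) — crosses 180°.
Total crossings: 2.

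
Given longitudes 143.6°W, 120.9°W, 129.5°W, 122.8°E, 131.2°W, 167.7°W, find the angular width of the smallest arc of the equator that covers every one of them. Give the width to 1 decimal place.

116.3°

Sort the longitudes: -167.7°, -143.6°, -131.2°, -129.5°, -120.9°, +122.8°.
Eastward gaps between consecutive values (wrapping around): 24.1°, 12.4°, 1.7°, 8.6°, 243.7°, 69.5°.
Largest gap = 243.7° ⇒ minimal covering band is its complement: 360° − 243.7° = 116.3°.
Band runs from +122.8° eastward to -120.9°, crossing the antimeridian.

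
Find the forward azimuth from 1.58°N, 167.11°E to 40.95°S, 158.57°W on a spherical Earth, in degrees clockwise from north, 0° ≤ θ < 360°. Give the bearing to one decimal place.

147.7°

Δλ = -158.57 − 167.11 = -325.68°; wrapped into (−180°, 180°]: 34.32°.
θ = atan2( sin Δλ · cos φ₂ , cos φ₁ · sin φ₂ − sin φ₁ · cos φ₂ · cos Δλ )
  = atan2(0.42584, -0.67235) = 147.652° → normalised to [0°, 360°): 147.652°.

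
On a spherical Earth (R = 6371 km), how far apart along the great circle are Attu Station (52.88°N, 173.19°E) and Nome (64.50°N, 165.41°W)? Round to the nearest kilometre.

1771 km

Δλ = -165.41 − 173.19 = -338.60°; wrapped into (−180°, 180°]: 21.40°.
Δφ = 64.50 − 52.88 = 11.62°.
a = sin²(Δφ/2) + cos φ₁ · cos φ₂ · sin²(Δλ/2) = 0.019204.
c = 2·atan2(√a, √(1−a)) = 0.27805 rad → d = 6371·c ≈ 1771.45 km.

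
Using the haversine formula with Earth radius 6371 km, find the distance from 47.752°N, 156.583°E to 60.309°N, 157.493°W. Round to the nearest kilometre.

3223 km

Δλ = -157.493 − 156.583 = -314.076°; wrapped into (−180°, 180°]: 45.924°.
Δφ = 60.309 − 47.752 = 12.557°.
a = sin²(Δφ/2) + cos φ₁ · cos φ₂ · sin²(Δλ/2) = 0.062644.
c = 2·atan2(√a, √(1−a)) = 0.50596 rad → d = 6371·c ≈ 3223.45 km.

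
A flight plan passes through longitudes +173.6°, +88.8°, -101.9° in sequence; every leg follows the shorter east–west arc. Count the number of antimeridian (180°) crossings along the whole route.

Leg 1: +173.6° → +88.8°, shortest Δλ = -84.8° (west) — does not cross 180°.
Leg 2: +88.8° → -101.9°, shortest Δλ = 169.3° (east) — crosses 180°.
Total crossings: 1.

1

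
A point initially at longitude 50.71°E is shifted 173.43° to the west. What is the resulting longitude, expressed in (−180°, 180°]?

122.72°W

Start at +50.71°; shift −173.43° → -122.72°.
-122.72° already lies in (−180°, 180°].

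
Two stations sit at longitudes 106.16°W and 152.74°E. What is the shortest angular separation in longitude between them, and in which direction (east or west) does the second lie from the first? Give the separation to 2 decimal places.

Raw difference: 152.74 − -106.16 = 258.9°.
Normalise into (−180°, 180°]: 258.9° − 360° = -101.1°.
Negative ⇒ the second point lies to the west; separation 101.10°.

101.10° west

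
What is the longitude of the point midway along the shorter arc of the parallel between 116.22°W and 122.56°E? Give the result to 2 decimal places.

Signed shortest Δλ from -116.22° to +122.56° is -121.22°.
Midpoint longitude = -116.22° + (-121.22°)/2 = -116.22° − 60.61° = -176.83°.
(The naïve average (-116.22 + +122.56)/2 = 3.17° is on the wrong side of the globe.)

176.83°W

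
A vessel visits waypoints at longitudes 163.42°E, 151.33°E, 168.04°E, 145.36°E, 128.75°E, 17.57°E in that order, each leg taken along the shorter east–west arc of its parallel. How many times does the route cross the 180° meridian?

Leg 1: +163.42° → +151.33°, shortest Δλ = -12.09° (west) — does not cross 180°.
Leg 2: +151.33° → +168.04°, shortest Δλ = 16.71° (east) — does not cross 180°.
Leg 3: +168.04° → +145.36°, shortest Δλ = -22.68° (west) — does not cross 180°.
Leg 4: +145.36° → +128.75°, shortest Δλ = -16.61° (west) — does not cross 180°.
Leg 5: +128.75° → +17.57°, shortest Δλ = -111.18° (west) — does not cross 180°.
Total crossings: 0.

0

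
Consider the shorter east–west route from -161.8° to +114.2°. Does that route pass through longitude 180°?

Naïve |114.2 − -161.8| = 276.0° > 180°, so the shorter arc goes the other way round — across 180°.
Signed shortest Δλ = ((114.2 − -161.8 + 180) mod 360) − 180 = -84.0°.
Going west by 84.0° from -161.8° passes through 180° before reaching +114.2°.

Yes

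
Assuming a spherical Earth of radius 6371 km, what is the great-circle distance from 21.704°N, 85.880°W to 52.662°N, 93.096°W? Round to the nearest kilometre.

Δλ = -93.096 − -85.880 = -7.216°.
Δφ = 52.662 − 21.704 = 30.958°.
a = sin²(Δφ/2) + cos φ₁ · cos φ₂ · sin²(Δλ/2) = 0.073459.
c = 2·atan2(√a, √(1−a)) = 0.54893 rad → d = 6371·c ≈ 3497.26 km.

3497 km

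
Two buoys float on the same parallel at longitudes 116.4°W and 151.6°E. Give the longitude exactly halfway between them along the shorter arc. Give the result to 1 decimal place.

162.4°W

Signed shortest Δλ from -116.4° to +151.6° is -92.0°.
Midpoint longitude = -116.4° + (-92.0°)/2 = -116.4° − 46.0° = -162.4°.
(The naïve average (-116.4 + +151.6)/2 = 17.6° is on the wrong side of the globe.)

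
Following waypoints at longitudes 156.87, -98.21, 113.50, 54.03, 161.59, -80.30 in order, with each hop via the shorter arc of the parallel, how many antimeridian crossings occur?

3

Leg 1: +156.87° → -98.21°, shortest Δλ = 104.92° (east) — crosses 180°.
Leg 2: -98.21° → +113.50°, shortest Δλ = -148.29° (west) — crosses 180°.
Leg 3: +113.50° → +54.03°, shortest Δλ = -59.47° (west) — does not cross 180°.
Leg 4: +54.03° → +161.59°, shortest Δλ = 107.56° (east) — does not cross 180°.
Leg 5: +161.59° → -80.30°, shortest Δλ = 118.11° (east) — crosses 180°.
Total crossings: 3.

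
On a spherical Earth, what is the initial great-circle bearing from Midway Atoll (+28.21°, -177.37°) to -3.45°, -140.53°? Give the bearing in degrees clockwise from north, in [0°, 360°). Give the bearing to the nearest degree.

Δλ = -140.53 − -177.37 = 36.84°.
θ = atan2( sin Δλ · cos φ₂ , cos φ₁ · sin φ₂ − sin φ₁ · cos φ₂ · cos Δλ )
  = atan2(0.59850, -0.43066) = 125.737° → normalised to [0°, 360°): 125.737°.

126°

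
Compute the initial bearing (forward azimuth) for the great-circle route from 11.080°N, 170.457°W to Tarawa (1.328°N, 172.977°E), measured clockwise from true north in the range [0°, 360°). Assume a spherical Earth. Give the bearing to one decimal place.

240.5°

Δλ = 172.977 − -170.457 = 343.434°; wrapped into (−180°, 180°]: -16.566°.
θ = atan2( sin Δλ · cos φ₂ , cos φ₁ · sin φ₂ − sin φ₁ · cos φ₂ · cos Δλ )
  = atan2(-0.28504, -0.16141) = -119.521° → normalised to [0°, 360°): 240.479°.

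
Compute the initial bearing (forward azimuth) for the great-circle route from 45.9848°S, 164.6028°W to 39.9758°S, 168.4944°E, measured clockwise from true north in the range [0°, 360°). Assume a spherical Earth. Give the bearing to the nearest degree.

277°

Δλ = 168.4944 − -164.6028 = 333.0972°; wrapped into (−180°, 180°]: -26.9028°.
θ = atan2( sin Δλ · cos φ₂ , cos φ₁ · sin φ₂ − sin φ₁ · cos φ₂ · cos Δλ )
  = atan2(-0.34674, 0.04504) = -82.599° → normalised to [0°, 360°): 277.401°.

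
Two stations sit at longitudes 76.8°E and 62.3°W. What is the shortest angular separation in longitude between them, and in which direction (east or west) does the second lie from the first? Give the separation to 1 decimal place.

Raw difference: -62.3 − 76.8 = -139.1°.
Normalise into (−180°, 180°]: -139.1° stays -139.1°.
Negative ⇒ the second point lies to the west; separation 139.1°.

139.1° west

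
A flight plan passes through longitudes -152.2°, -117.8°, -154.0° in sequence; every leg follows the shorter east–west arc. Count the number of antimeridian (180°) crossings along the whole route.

Leg 1: -152.2° → -117.8°, shortest Δλ = 34.4° (east) — does not cross 180°.
Leg 2: -117.8° → -154.0°, shortest Δλ = -36.2° (west) — does not cross 180°.
Total crossings: 0.

0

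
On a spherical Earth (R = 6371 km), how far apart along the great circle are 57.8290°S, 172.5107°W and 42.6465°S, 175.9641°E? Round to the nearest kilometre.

Δλ = 175.9641 − -172.5107 = 348.4748°; wrapped into (−180°, 180°]: -11.5252°.
Δφ = -42.6465 − -57.8290 = 15.1825°.
a = sin²(Δφ/2) + cos φ₁ · cos φ₂ · sin²(Δλ/2) = 0.021400.
c = 2·atan2(√a, √(1−a)) = 0.29363 rad → d = 6371·c ≈ 1870.71 km.

1871 km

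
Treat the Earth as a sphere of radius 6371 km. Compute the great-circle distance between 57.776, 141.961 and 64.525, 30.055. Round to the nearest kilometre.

5260 km

Δλ = 30.055 − 141.961 = -111.906°.
Δφ = 64.525 − 57.776 = 6.749°.
a = sin²(Δφ/2) + cos φ₁ · cos φ₂ · sin²(Δλ/2) = 0.160924.
c = 2·atan2(√a, √(1−a)) = 0.82555 rad → d = 6371·c ≈ 5259.59 km.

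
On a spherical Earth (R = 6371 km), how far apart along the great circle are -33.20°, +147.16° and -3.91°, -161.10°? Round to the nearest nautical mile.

3383 nmi

Δλ = -161.10 − 147.16 = -308.26°; wrapped into (−180°, 180°]: 51.74°.
Δφ = -3.91 − -33.20 = 29.29°.
a = sin²(Δφ/2) + cos φ₁ · cos φ₂ · sin²(Δλ/2) = 0.222859.
c = 2·atan2(√a, √(1−a)) = 0.98330 rad → d = 6371·c ≈ 6264.58 km ≈ 3382.60 nmi.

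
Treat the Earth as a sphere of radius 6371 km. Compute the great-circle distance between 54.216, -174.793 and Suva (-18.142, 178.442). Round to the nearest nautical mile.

Δλ = 178.442 − -174.793 = 353.235°; wrapped into (−180°, 180°]: -6.765°.
Δφ = -18.142 − 54.216 = -72.358°.
a = sin²(Δφ/2) + cos φ₁ · cos φ₂ · sin²(Δλ/2) = 0.350400.
c = 2·atan2(√a, √(1−a)) = 1.26694 rad → d = 6371·c ≈ 8071.69 km ≈ 4358.36 nmi.

4358 nmi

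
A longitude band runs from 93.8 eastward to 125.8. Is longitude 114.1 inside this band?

Yes

Band width going east from +93.8° to +125.8°: ((125.8 − 93.8) mod 360) = 32.0°.
Offset of +114.1° east of the west edge: ((114.1 − 93.8) mod 360) = 20.3°.
20.3° ≤ 32.0° ⇒ inside.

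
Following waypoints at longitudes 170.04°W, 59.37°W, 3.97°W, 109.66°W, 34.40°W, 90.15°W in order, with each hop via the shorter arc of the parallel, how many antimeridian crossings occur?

Leg 1: -170.04° → -59.37°, shortest Δλ = 110.67° (east) — does not cross 180°.
Leg 2: -59.37° → -3.97°, shortest Δλ = 55.4° (east) — does not cross 180°.
Leg 3: -3.97° → -109.66°, shortest Δλ = -105.69° (west) — does not cross 180°.
Leg 4: -109.66° → -34.40°, shortest Δλ = 75.26° (east) — does not cross 180°.
Leg 5: -34.40° → -90.15°, shortest Δλ = -55.75° (west) — does not cross 180°.
Total crossings: 0.

0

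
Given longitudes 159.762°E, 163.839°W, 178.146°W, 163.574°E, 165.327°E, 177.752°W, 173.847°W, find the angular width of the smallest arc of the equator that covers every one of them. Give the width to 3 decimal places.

Sort the longitudes: -178.146°, -177.752°, -173.847°, -163.839°, +159.762°, +163.574°, +165.327°.
Eastward gaps between consecutive values (wrapping around): 0.394°, 3.905°, 10.008°, 323.601°, 3.812°, 1.753°, 16.527°.
Largest gap = 323.601° ⇒ minimal covering band is its complement: 360° − 323.601° = 36.399°.
Band runs from +159.762° eastward to -163.839°, crossing the antimeridian.

36.399°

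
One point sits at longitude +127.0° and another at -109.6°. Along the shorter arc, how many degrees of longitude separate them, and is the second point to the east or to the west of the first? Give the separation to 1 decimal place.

Raw difference: -109.6 − 127.0 = -236.6°.
Normalise into (−180°, 180°]: -236.6° + 360° = 123.4°.
Positive ⇒ the second point lies to the east; separation 123.4°.

123.4° east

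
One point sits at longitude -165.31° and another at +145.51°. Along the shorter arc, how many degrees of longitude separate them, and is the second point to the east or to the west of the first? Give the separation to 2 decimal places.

Raw difference: 145.51 − -165.31 = 310.82°.
Normalise into (−180°, 180°]: 310.82° − 360° = -49.18°.
Negative ⇒ the second point lies to the west; separation 49.18°.

49.18° west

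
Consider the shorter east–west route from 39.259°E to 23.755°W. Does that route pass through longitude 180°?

Signed shortest Δλ = ((-23.755 − 39.259 + 180) mod 360) − 180 = -63.014°.
Going west by 63.014° from +39.259° reaches -23.755° without touching 180°.

No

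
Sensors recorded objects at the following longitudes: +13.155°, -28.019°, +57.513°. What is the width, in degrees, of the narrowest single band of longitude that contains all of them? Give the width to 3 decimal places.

85.532°

Sort the longitudes: -28.019°, +13.155°, +57.513°.
Eastward gaps between consecutive values (wrapping around): 41.174°, 44.358°, 274.468°.
Largest gap = 274.468° ⇒ minimal covering band is its complement: 360° − 274.468° = 85.532°.
Band runs from -28.019° eastward to +57.513°.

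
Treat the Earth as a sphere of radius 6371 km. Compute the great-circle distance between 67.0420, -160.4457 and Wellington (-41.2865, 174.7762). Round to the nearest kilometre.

Δλ = 174.7762 − -160.4457 = 335.2219°; wrapped into (−180°, 180°]: -24.7781°.
Δφ = -41.2865 − 67.0420 = -108.3285°.
a = sin²(Δφ/2) + cos φ₁ · cos φ₂ · sin²(Δλ/2) = 0.670724.
c = 2·atan2(√a, √(1−a)) = 1.91925 rad → d = 6371·c ≈ 12227.56 km.

12228 km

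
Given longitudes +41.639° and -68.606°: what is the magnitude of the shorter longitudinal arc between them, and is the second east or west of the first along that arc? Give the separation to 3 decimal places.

110.245° west

Raw difference: -68.606 − 41.639 = -110.245°.
Normalise into (−180°, 180°]: -110.245° stays -110.245°.
Negative ⇒ the second point lies to the west; separation 110.245°.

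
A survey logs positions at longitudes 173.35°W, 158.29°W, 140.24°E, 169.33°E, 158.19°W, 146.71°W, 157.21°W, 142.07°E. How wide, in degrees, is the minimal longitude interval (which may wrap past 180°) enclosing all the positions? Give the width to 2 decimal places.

Sort the longitudes: -173.35°, -158.29°, -158.19°, -157.21°, -146.71°, +140.24°, +142.07°, +169.33°.
Eastward gaps between consecutive values (wrapping around): 15.06°, 0.10°, 0.98°, 10.50°, 286.95°, 1.83°, 27.26°, 17.32°.
Largest gap = 286.95° ⇒ minimal covering band is its complement: 360° − 286.95° = 73.05°.
Band runs from +140.24° eastward to -146.71°, crossing the antimeridian.

73.05°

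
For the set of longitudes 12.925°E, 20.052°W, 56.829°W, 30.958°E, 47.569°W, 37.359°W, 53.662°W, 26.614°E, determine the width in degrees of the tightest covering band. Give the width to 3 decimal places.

87.787°

Sort the longitudes: -56.829°, -53.662°, -47.569°, -37.359°, -20.052°, +12.925°, +26.614°, +30.958°.
Eastward gaps between consecutive values (wrapping around): 3.167°, 6.093°, 10.210°, 17.307°, 32.977°, 13.689°, 4.344°, 272.213°.
Largest gap = 272.213° ⇒ minimal covering band is its complement: 360° − 272.213° = 87.787°.
Band runs from -56.829° eastward to +30.958°.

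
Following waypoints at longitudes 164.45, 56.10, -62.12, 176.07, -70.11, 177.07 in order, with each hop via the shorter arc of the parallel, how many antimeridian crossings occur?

Leg 1: +164.45° → +56.10°, shortest Δλ = -108.35° (west) — does not cross 180°.
Leg 2: +56.10° → -62.12°, shortest Δλ = -118.22° (west) — does not cross 180°.
Leg 3: -62.12° → +176.07°, shortest Δλ = -121.81° (west) — crosses 180°.
Leg 4: +176.07° → -70.11°, shortest Δλ = 113.82° (east) — crosses 180°.
Leg 5: -70.11° → +177.07°, shortest Δλ = -112.82° (west) — crosses 180°.
Total crossings: 3.

3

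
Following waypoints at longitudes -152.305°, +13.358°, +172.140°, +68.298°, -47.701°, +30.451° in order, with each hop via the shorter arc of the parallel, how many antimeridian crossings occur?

0

Leg 1: -152.305° → +13.358°, shortest Δλ = 165.663° (east) — does not cross 180°.
Leg 2: +13.358° → +172.140°, shortest Δλ = 158.782° (east) — does not cross 180°.
Leg 3: +172.140° → +68.298°, shortest Δλ = -103.842° (west) — does not cross 180°.
Leg 4: +68.298° → -47.701°, shortest Δλ = -115.999° (west) — does not cross 180°.
Leg 5: -47.701° → +30.451°, shortest Δλ = 78.152° (east) — does not cross 180°.
Total crossings: 0.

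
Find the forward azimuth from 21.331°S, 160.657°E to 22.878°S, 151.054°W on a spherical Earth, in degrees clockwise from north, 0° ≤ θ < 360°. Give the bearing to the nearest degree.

101°

Δλ = -151.054 − 160.657 = -311.711°; wrapped into (−180°, 180°]: 48.289°.
θ = atan2( sin Δλ · cos φ₂ , cos φ₁ · sin φ₂ − sin φ₁ · cos φ₂ · cos Δλ )
  = atan2(0.68779, -0.13914) = 101.437° → normalised to [0°, 360°): 101.437°.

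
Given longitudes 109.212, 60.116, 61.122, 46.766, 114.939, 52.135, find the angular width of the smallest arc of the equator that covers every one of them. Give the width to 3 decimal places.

Sort the longitudes: +46.766°, +52.135°, +60.116°, +61.122°, +109.212°, +114.939°.
Eastward gaps between consecutive values (wrapping around): 5.369°, 7.981°, 1.006°, 48.090°, 5.727°, 291.827°.
Largest gap = 291.827° ⇒ minimal covering band is its complement: 360° − 291.827° = 68.173°.
Band runs from +46.766° eastward to +114.939°.

68.173°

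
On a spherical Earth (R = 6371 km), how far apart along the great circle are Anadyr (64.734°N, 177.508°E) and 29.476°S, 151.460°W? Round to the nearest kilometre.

10816 km

Δλ = -151.460 − 177.508 = -328.968°; wrapped into (−180°, 180°]: 31.032°.
Δφ = -29.476 − 64.734 = -94.210°.
a = sin²(Δφ/2) + cos φ₁ · cos φ₂ · sin²(Δλ/2) = 0.563296.
c = 2·atan2(√a, √(1−a)) = 1.69773 rad → d = 6371·c ≈ 10816.23 km.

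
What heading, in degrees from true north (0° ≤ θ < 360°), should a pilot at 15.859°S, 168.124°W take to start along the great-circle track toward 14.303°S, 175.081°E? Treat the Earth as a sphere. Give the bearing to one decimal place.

273.2°

Δλ = 175.081 − -168.124 = 343.205°; wrapped into (−180°, 180°]: -16.795°.
θ = atan2( sin Δλ · cos φ₂ , cos φ₁ · sin φ₂ − sin φ₁ · cos φ₂ · cos Δλ )
  = atan2(-0.27999, 0.01586) = -86.758° → normalised to [0°, 360°): 273.242°.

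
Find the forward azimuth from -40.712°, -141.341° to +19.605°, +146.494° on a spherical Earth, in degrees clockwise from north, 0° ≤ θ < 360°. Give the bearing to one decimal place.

Δλ = 146.494 − -141.341 = 287.835°; wrapped into (−180°, 180°]: -72.165°.
θ = atan2( sin Δλ · cos φ₂ , cos φ₁ · sin φ₂ − sin φ₁ · cos φ₂ · cos Δλ )
  = atan2(-0.89676, 0.44252) = -63.735° → normalised to [0°, 360°): 296.265°.

296.3°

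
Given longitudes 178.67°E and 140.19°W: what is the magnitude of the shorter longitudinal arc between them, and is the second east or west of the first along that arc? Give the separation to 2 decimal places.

Raw difference: -140.19 − 178.67 = -318.86°.
Normalise into (−180°, 180°]: -318.86° + 360° = 41.14°.
Positive ⇒ the second point lies to the east; separation 41.14°.

41.14° east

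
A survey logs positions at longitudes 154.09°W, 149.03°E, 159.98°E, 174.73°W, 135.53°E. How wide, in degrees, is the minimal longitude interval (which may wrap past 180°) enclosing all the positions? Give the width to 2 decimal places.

70.38°

Sort the longitudes: -174.73°, -154.09°, +135.53°, +149.03°, +159.98°.
Eastward gaps between consecutive values (wrapping around): 20.64°, 289.62°, 13.50°, 10.95°, 25.29°.
Largest gap = 289.62° ⇒ minimal covering band is its complement: 360° − 289.62° = 70.38°.
Band runs from +135.53° eastward to -154.09°, crossing the antimeridian.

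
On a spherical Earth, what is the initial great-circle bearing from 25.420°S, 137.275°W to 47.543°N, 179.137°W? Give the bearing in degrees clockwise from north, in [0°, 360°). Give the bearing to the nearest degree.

Δλ = -179.137 − -137.275 = -41.862°.
θ = atan2( sin Δλ · cos φ₂ , cos φ₁ · sin φ₂ − sin φ₁ · cos φ₂ · cos Δλ )
  = atan2(-0.45048, 0.88216) = -27.051° → normalised to [0°, 360°): 332.949°.

333°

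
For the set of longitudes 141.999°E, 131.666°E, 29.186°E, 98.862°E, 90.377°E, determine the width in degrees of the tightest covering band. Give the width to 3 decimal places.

Sort the longitudes: +29.186°, +90.377°, +98.862°, +131.666°, +141.999°.
Eastward gaps between consecutive values (wrapping around): 61.191°, 8.485°, 32.804°, 10.333°, 247.187°.
Largest gap = 247.187° ⇒ minimal covering band is its complement: 360° − 247.187° = 112.813°.
Band runs from +29.186° eastward to +141.999°.

112.813°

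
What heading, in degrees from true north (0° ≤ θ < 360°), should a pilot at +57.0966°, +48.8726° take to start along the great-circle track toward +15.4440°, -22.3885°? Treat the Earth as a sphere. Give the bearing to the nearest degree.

263°

Δλ = -22.3885 − 48.8726 = -71.2611°.
θ = atan2( sin Δλ · cos φ₂ , cos φ₁ · sin φ₂ − sin φ₁ · cos φ₂ · cos Δλ )
  = atan2(-0.91280, -0.11532) = -97.201° → normalised to [0°, 360°): 262.799°.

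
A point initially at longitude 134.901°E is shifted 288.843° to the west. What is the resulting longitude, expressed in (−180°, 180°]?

Start at +134.901°; shift −288.843° → -153.942°.
-153.942° already lies in (−180°, 180°].

153.942°W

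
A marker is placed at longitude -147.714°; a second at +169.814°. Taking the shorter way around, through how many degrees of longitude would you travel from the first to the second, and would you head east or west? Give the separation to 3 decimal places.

Raw difference: 169.814 − -147.714 = 317.528°.
Normalise into (−180°, 180°]: 317.528° − 360° = -42.472°.
Negative ⇒ the second point lies to the west; separation 42.472°.

42.472° west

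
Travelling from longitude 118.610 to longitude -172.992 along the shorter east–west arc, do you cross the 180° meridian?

Naïve |-172.992 − 118.610| = 291.602° > 180°, so the shorter arc goes the other way round — across 180°.
Signed shortest Δλ = ((-172.992 − 118.610 + 180) mod 360) − 180 = 68.398°.
Going east by 68.398° from +118.610° passes through 180° before reaching -172.992°.

Yes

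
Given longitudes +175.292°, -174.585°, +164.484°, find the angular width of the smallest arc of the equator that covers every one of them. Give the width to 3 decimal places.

Sort the longitudes: -174.585°, +164.484°, +175.292°.
Eastward gaps between consecutive values (wrapping around): 339.069°, 10.808°, 10.123°.
Largest gap = 339.069° ⇒ minimal covering band is its complement: 360° − 339.069° = 20.931°.
Band runs from +164.484° eastward to -174.585°, crossing the antimeridian.

20.931°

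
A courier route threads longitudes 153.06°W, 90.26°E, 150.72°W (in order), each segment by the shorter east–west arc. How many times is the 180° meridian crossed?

Leg 1: -153.06° → +90.26°, shortest Δλ = -116.68° (west) — crosses 180°.
Leg 2: +90.26° → -150.72°, shortest Δλ = 119.02° (east) — crosses 180°.
Total crossings: 2.

2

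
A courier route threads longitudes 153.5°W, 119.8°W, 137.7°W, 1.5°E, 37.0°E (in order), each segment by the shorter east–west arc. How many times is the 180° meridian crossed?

0

Leg 1: -153.5° → -119.8°, shortest Δλ = 33.7° (east) — does not cross 180°.
Leg 2: -119.8° → -137.7°, shortest Δλ = -17.9° (west) — does not cross 180°.
Leg 3: -137.7° → +1.5°, shortest Δλ = 139.2° (east) — does not cross 180°.
Leg 4: +1.5° → +37.0°, shortest Δλ = 35.5° (east) — does not cross 180°.
Total crossings: 0.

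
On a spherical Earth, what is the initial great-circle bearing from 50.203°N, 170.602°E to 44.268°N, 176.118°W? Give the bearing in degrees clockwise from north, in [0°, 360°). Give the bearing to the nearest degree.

Δλ = -176.118 − 170.602 = -346.720°; wrapped into (−180°, 180°]: 13.280°.
θ = atan2( sin Δλ · cos φ₂ , cos φ₁ · sin φ₂ − sin φ₁ · cos φ₂ · cos Δλ )
  = atan2(0.16449, -0.08869) = 118.332° → normalised to [0°, 360°): 118.332°.

118°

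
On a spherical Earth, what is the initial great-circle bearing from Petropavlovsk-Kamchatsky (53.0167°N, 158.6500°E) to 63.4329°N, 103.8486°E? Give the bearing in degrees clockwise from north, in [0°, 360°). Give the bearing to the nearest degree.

312°

Δλ = 103.8486 − 158.6500 = -54.8014°.
θ = atan2( sin Δλ · cos φ₂ , cos φ₁ · sin φ₂ − sin φ₁ · cos φ₂ · cos Δλ )
  = atan2(-0.36547, 0.33213) = -47.736° → normalised to [0°, 360°): 312.264°.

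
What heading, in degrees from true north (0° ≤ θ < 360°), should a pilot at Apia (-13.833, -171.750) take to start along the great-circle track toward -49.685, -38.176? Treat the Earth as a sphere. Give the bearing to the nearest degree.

151°

Δλ = -38.176 − -171.750 = 133.574°.
θ = atan2( sin Δλ · cos φ₂ , cos φ₁ · sin φ₂ − sin φ₁ · cos φ₂ · cos Δλ )
  = atan2(0.46873, -0.84701) = 151.040° → normalised to [0°, 360°): 151.040°.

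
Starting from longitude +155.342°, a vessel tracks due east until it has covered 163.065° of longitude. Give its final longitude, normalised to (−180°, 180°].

Start at +155.342°; shift +163.065° → +318.407°.
+318.407° lies outside (−180°, 180°]; subtract 360° → -41.593°.

-41.593°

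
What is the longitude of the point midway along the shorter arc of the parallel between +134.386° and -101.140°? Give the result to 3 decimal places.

-163.377°

Signed shortest Δλ from +134.386° to -101.140° is +124.474°.
Midpoint longitude = +134.386° + (+124.474°)/2 = +134.386° + 62.237° = +196.623°.
Normalise into (−180°, 180°]: -163.377°.
(The naïve average (+134.386 + -101.140)/2 = 16.623° is on the wrong side of the globe.)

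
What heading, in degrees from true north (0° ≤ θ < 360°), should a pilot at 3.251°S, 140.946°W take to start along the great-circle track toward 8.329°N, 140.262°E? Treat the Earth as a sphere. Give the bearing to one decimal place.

Δλ = 140.262 − -140.946 = 281.208°; wrapped into (−180°, 180°]: -78.792°.
θ = atan2( sin Δλ · cos φ₂ , cos φ₁ · sin φ₂ − sin φ₁ · cos φ₂ · cos Δλ )
  = atan2(-0.97058, 0.15553) = -80.896° → normalised to [0°, 360°): 279.104°.

279.1°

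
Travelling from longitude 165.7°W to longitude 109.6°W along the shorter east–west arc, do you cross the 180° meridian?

No

Signed shortest Δλ = ((-109.6 − -165.7 + 180) mod 360) − 180 = 56.1°.
Going east by 56.1° from -165.7° reaches -109.6° without touching 180°.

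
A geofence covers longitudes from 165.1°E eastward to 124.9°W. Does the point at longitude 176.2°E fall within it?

Yes

Band width going east from +165.1° to -124.9°: ((-124.9 − 165.1) mod 360) = 70.0°.
Offset of +176.2° east of the west edge: ((176.2 − 165.1) mod 360) = 11.1°.
11.1° ≤ 70.0° ⇒ inside.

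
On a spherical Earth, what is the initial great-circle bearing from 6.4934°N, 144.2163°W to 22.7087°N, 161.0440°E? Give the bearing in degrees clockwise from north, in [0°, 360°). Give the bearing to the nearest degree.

Δλ = 161.0440 − -144.2163 = 305.2603°; wrapped into (−180°, 180°]: -54.7397°.
θ = atan2( sin Δλ · cos φ₂ , cos φ₁ · sin φ₂ − sin φ₁ · cos φ₂ · cos Δλ )
  = atan2(-0.75324, 0.32335) = -66.767° → normalised to [0°, 360°): 293.233°.

293°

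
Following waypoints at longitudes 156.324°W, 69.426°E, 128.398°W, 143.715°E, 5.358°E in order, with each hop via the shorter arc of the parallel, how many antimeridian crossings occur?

3

Leg 1: -156.324° → +69.426°, shortest Δλ = -134.25° (west) — crosses 180°.
Leg 2: +69.426° → -128.398°, shortest Δλ = 162.176° (east) — crosses 180°.
Leg 3: -128.398° → +143.715°, shortest Δλ = -87.887° (west) — crosses 180°.
Leg 4: +143.715° → +5.358°, shortest Δλ = -138.357° (west) — does not cross 180°.
Total crossings: 3.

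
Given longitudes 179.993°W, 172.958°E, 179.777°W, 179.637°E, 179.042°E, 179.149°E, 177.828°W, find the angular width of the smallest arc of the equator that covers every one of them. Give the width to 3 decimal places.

9.214°

Sort the longitudes: -179.993°, -179.777°, -177.828°, +172.958°, +179.042°, +179.149°, +179.637°.
Eastward gaps between consecutive values (wrapping around): 0.216°, 1.949°, 350.786°, 6.084°, 0.107°, 0.488°, 0.370°.
Largest gap = 350.786° ⇒ minimal covering band is its complement: 360° − 350.786° = 9.214°.
Band runs from +172.958° eastward to -177.828°, crossing the antimeridian.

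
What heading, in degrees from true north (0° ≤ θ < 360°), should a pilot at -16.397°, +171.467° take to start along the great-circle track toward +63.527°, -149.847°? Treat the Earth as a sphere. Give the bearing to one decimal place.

16.2°

Δλ = -149.847 − 171.467 = -321.314°; wrapped into (−180°, 180°]: 38.686°.
θ = atan2( sin Δλ · cos φ₂ , cos φ₁ · sin φ₂ − sin φ₁ · cos φ₂ · cos Δλ )
  = atan2(0.27863, 0.95697) = 16.234° → normalised to [0°, 360°): 16.234°.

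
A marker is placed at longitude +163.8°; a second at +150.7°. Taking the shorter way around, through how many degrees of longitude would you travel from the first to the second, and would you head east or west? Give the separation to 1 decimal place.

13.1° west

Raw difference: 150.7 − 163.8 = -13.1°.
Normalise into (−180°, 180°]: -13.1° stays -13.1°.
Negative ⇒ the second point lies to the west; separation 13.1°.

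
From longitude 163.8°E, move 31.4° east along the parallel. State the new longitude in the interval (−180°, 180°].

164.8°W

Start at +163.8°; shift +31.4° → +195.2°.
+195.2° lies outside (−180°, 180°]; subtract 360° → -164.8°.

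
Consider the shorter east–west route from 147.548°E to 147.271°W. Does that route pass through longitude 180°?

Naïve |-147.271 − 147.548| = 294.819° > 180°, so the shorter arc goes the other way round — across 180°.
Signed shortest Δλ = ((-147.271 − 147.548 + 180) mod 360) − 180 = 65.181°.
Going east by 65.181° from +147.548° passes through 180° before reaching -147.271°.

Yes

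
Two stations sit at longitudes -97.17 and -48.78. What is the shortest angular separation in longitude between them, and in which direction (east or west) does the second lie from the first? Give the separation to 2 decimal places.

48.39° east

Raw difference: -48.78 − -97.17 = 48.39°.
Normalise into (−180°, 180°]: 48.39° stays 48.39°.
Positive ⇒ the second point lies to the east; separation 48.39°.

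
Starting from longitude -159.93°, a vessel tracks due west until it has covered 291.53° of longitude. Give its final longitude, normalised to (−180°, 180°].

-91.46°

Start at -159.93°; shift −291.53° → -451.46°.
-451.46° lies outside (−180°, 180°]; add 360° → -91.46°.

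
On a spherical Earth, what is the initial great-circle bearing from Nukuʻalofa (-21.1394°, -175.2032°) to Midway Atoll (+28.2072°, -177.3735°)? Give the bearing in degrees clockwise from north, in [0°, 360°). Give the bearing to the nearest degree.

Δλ = -177.3735 − -175.2032 = -2.1703°.
θ = atan2( sin Δλ · cos φ₂ , cos φ₁ · sin φ₂ − sin φ₁ · cos φ₂ · cos Δλ )
  = atan2(-0.03337, 0.75844) = -2.519° → normalised to [0°, 360°): 357.481°.

357°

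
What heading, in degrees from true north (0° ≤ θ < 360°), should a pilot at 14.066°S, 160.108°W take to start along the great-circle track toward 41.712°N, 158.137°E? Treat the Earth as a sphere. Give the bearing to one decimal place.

327.5°

Δλ = 158.137 − -160.108 = 318.245°; wrapped into (−180°, 180°]: -41.755°.
θ = atan2( sin Δλ · cos φ₂ , cos φ₁ · sin φ₂ − sin φ₁ · cos φ₂ · cos Δλ )
  = atan2(-0.49713, 0.78078) = -32.485° → normalised to [0°, 360°): 327.515°.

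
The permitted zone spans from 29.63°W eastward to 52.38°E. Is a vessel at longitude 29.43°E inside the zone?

Band width going east from -29.63° to +52.38°: ((52.38 − -29.63) mod 360) = 82.01°.
Offset of +29.43° east of the west edge: ((29.43 − -29.63) mod 360) = 59.06°.
59.06° ≤ 82.01° ⇒ inside.

Yes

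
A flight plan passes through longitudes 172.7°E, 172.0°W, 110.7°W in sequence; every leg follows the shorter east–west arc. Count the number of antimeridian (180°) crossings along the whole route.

Leg 1: +172.7° → -172.0°, shortest Δλ = 15.3° (east) — crosses 180°.
Leg 2: -172.0° → -110.7°, shortest Δλ = 61.3° (east) — does not cross 180°.
Total crossings: 1.

1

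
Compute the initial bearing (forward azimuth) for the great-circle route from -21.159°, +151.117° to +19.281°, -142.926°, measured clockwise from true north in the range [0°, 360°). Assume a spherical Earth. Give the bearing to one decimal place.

62.6°

Δλ = -142.926 − 151.117 = -294.043°; wrapped into (−180°, 180°]: 65.957°.
θ = atan2( sin Δλ · cos φ₂ , cos φ₁ · sin φ₂ − sin φ₁ · cos φ₂ · cos Δλ )
  = atan2(0.86202, 0.44675) = 62.604° → normalised to [0°, 360°): 62.604°.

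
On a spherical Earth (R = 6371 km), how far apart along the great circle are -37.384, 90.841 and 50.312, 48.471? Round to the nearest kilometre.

10597 km

Δλ = 48.471 − 90.841 = -42.370°.
Δφ = 50.312 − -37.384 = 87.696°.
a = sin²(Δφ/2) + cos φ₁ · cos φ₂ · sin²(Δλ/2) = 0.546167.
c = 2·atan2(√a, √(1−a)) = 1.66326 rad → d = 6371·c ≈ 10596.64 km.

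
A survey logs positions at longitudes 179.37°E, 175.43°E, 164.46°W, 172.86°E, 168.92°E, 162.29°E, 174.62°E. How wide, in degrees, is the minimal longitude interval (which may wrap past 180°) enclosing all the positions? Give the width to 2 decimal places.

Sort the longitudes: -164.46°, +162.29°, +168.92°, +172.86°, +174.62°, +175.43°, +179.37°.
Eastward gaps between consecutive values (wrapping around): 326.75°, 6.63°, 3.94°, 1.76°, 0.81°, 3.94°, 16.17°.
Largest gap = 326.75° ⇒ minimal covering band is its complement: 360° − 326.75° = 33.25°.
Band runs from +162.29° eastward to -164.46°, crossing the antimeridian.

33.25°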